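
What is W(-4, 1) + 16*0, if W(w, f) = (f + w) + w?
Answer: -7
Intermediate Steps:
W(w, f) = f + 2*w
W(-4, 1) + 16*0 = (1 + 2*(-4)) + 16*0 = (1 - 8) + 0 = -7 + 0 = -7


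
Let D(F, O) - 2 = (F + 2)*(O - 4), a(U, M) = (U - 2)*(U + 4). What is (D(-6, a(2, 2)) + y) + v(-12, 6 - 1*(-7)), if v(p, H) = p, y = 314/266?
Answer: 955/133 ≈ 7.1805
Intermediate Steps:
a(U, M) = (-2 + U)*(4 + U)
y = 157/133 (y = 314*(1/266) = 157/133 ≈ 1.1805)
D(F, O) = 2 + (-4 + O)*(2 + F) (D(F, O) = 2 + (F + 2)*(O - 4) = 2 + (2 + F)*(-4 + O) = 2 + (-4 + O)*(2 + F))
(D(-6, a(2, 2)) + y) + v(-12, 6 - 1*(-7)) = ((-6 - 4*(-6) + 2*(-8 + 2² + 2*2) - 6*(-8 + 2² + 2*2)) + 157/133) - 12 = ((-6 + 24 + 2*(-8 + 4 + 4) - 6*(-8 + 4 + 4)) + 157/133) - 12 = ((-6 + 24 + 2*0 - 6*0) + 157/133) - 12 = ((-6 + 24 + 0 + 0) + 157/133) - 12 = (18 + 157/133) - 12 = 2551/133 - 12 = 955/133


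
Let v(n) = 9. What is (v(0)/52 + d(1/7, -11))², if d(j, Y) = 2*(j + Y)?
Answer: 61481281/132496 ≈ 464.02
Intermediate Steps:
d(j, Y) = 2*Y + 2*j (d(j, Y) = 2*(Y + j) = 2*Y + 2*j)
(v(0)/52 + d(1/7, -11))² = (9/52 + (2*(-11) + 2/7))² = (9*(1/52) + (-22 + 2*(⅐)))² = (9/52 + (-22 + 2/7))² = (9/52 - 152/7)² = (-7841/364)² = 61481281/132496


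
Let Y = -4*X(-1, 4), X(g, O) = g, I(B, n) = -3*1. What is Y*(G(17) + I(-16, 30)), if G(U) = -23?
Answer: -104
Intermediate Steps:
I(B, n) = -3
Y = 4 (Y = -4*(-1) = 4)
Y*(G(17) + I(-16, 30)) = 4*(-23 - 3) = 4*(-26) = -104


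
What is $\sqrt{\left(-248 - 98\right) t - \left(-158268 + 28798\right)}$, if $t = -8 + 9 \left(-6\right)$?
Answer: $\sqrt{150922} \approx 388.49$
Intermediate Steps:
$t = -62$ ($t = -8 - 54 = -62$)
$\sqrt{\left(-248 - 98\right) t - \left(-158268 + 28798\right)} = \sqrt{\left(-248 - 98\right) \left(-62\right) - \left(-158268 + 28798\right)} = \sqrt{\left(-346\right) \left(-62\right) - -129470} = \sqrt{21452 + 129470} = \sqrt{150922}$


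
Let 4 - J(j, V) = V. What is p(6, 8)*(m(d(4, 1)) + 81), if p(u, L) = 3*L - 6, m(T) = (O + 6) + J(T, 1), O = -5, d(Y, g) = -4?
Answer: 1530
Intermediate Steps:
J(j, V) = 4 - V
m(T) = 4 (m(T) = (-5 + 6) + (4 - 1*1) = 1 + (4 - 1) = 1 + 3 = 4)
p(u, L) = -6 + 3*L
p(6, 8)*(m(d(4, 1)) + 81) = (-6 + 3*8)*(4 + 81) = (-6 + 24)*85 = 18*85 = 1530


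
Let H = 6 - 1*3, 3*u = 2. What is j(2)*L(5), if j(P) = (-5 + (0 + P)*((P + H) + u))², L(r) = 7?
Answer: 2527/9 ≈ 280.78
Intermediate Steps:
u = ⅔ (u = (⅓)*2 = ⅔ ≈ 0.66667)
H = 3 (H = 6 - 3 = 3)
j(P) = (-5 + P*(11/3 + P))² (j(P) = (-5 + (0 + P)*((P + 3) + ⅔))² = (-5 + P*((3 + P) + ⅔))² = (-5 + P*(11/3 + P))²)
j(2)*L(5) = ((-15 + 3*2² + 11*2)²/9)*7 = ((-15 + 3*4 + 22)²/9)*7 = ((-15 + 12 + 22)²/9)*7 = ((⅑)*19²)*7 = ((⅑)*361)*7 = (361/9)*7 = 2527/9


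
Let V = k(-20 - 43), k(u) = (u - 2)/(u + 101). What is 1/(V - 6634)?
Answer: -38/252157 ≈ -0.00015070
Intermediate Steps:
k(u) = (-2 + u)/(101 + u)
V = -65/38 (V = (-2 + (-20 - 43))/(101 + (-20 - 43)) = (-2 - 63)/(101 - 63) = -65/38 ≈ -1.7105)
1/(V - 6634) = 1/(-65/38 - 6634) = 1/(-252157/38) = -38/252157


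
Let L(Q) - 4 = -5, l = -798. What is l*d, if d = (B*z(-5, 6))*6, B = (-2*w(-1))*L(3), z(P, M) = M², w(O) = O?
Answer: 344736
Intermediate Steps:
L(Q) = -1 (L(Q) = 4 - 5 = -1)
B = -2 (B = -2*(-1)*(-1) = 2*(-1) = -2)
d = -432 (d = -2*6²*6 = -2*36*6 = -72*6 = -432)
l*d = -798*(-432) = 344736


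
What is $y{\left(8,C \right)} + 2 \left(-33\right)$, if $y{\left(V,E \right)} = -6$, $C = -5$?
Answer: $-72$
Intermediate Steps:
$y{\left(8,C \right)} + 2 \left(-33\right) = -6 + 2 \left(-33\right) = -6 - 66 = -72$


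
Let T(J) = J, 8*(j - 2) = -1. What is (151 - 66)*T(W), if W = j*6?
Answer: 3825/4 ≈ 956.25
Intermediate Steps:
j = 15/8 (j = 2 + (⅛)*(-1) = 2 - ⅛ = 15/8 ≈ 1.8750)
W = 45/4 (W = (15/8)*6 = 45/4 ≈ 11.250)
(151 - 66)*T(W) = (151 - 66)*(45/4) = 85*(45/4) = 3825/4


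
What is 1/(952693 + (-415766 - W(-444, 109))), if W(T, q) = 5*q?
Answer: 1/536382 ≈ 1.8643e-6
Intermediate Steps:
1/(952693 + (-415766 - W(-444, 109))) = 1/(952693 + (-415766 - 5*109)) = 1/(952693 + (-415766 - 1*545)) = 1/(952693 + (-415766 - 545)) = 1/(952693 - 416311) = 1/536382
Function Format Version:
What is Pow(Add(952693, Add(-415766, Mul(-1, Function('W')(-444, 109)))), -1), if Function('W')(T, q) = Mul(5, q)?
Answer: Rational(1, 536382) ≈ 1.8643e-6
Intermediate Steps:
Pow(Add(952693, Add(-415766, Mul(-1, Function('W')(-444, 109)))), -1) = Pow(Add(952693, Add(-415766, Mul(-1, Mul(5, 109)))), -1) = Pow(Add(952693, Add(-415766, Mul(-1, 545))), -1) = Pow(Add(952693, Add(-415766, -545)), -1) = Pow(Add(952693, -416311), -1) = Pow(536382, -1) = Rational(1, 536382)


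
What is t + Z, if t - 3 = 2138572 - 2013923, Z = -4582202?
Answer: -4457550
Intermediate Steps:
t = 124652 (t = 3 + (2138572 - 2013923) = 3 + 124649 = 124652)
t + Z = 124652 - 4582202 = -4457550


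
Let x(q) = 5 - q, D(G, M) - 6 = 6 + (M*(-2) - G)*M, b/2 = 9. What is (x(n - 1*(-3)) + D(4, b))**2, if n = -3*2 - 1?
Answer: 488601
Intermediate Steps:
b = 18 (b = 2*9 = 18)
D(G, M) = 12 + M*(-G - 2*M) (D(G, M) = 6 + (6 + (M*(-2) - G)*M) = 6 + (6 + (-2*M - G)*M) = 6 + (6 + (-G - 2*M)*M) = 6 + (6 + M*(-G - 2*M)) = 12 + M*(-G - 2*M))
n = -7 (n = -6 - 1 = -7)
(x(n - 1*(-3)) + D(4, b))**2 = ((5 - (-7 - 1*(-3))) + (12 - 2*18**2 - 1*4*18))**2 = ((5 - (-7 + 3)) + (12 - 2*324 - 72))**2 = ((5 - 1*(-4)) + (12 - 648 - 72))**2 = ((5 + 4) - 708)**2 = (9 - 708)**2 = (-699)**2 = 488601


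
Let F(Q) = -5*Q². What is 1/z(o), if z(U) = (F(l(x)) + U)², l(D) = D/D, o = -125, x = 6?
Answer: 1/16900 ≈ 5.9172e-5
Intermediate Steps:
l(D) = 1
z(U) = (-5 + U)² (z(U) = (-5*1² + U)² = (-5*1 + U)² = (-5 + U)²)
1/z(o) = 1/((-5 - 125)²) = 1/((-130)²) = 1/16900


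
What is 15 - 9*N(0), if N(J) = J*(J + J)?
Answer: 15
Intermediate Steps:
N(J) = 2*J² (N(J) = J*(2*J) = 2*J²)
15 - 9*N(0) = 15 - 18*0² = 15 - 18*0 = 15 - 9*0 = 15 + 0 = 15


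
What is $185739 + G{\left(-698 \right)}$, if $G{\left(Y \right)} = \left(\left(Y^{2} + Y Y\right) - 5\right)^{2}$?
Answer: $949461392148$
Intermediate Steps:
$G{\left(Y \right)} = \left(-5 + 2 Y^{2}\right)^{2}$ ($G{\left(Y \right)} = \left(\left(Y^{2} + Y^{2}\right) - 5\right)^{2} = \left(2 Y^{2} - 5\right)^{2} = \left(-5 + 2 Y^{2}\right)^{2}$)
$185739 + G{\left(-698 \right)} = 185739 + \left(-5 + 2 \left(-698\right)^{2}\right)^{2} = 185739 + \left(-5 + 2 \cdot 487204\right)^{2} = 185739 + \left(-5 + 974408\right)^{2} = 185739 + 974403^{2} = 185739 + 949461206409 = 949461392148$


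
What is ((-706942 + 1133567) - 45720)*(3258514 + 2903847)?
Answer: 2347274116705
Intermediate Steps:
((-706942 + 1133567) - 45720)*(3258514 + 2903847) = (426625 - 45720)*6162361 = 380905*6162361 = 2347274116705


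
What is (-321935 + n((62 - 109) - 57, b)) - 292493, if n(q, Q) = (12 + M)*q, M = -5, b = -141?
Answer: -615156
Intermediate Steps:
n(q, Q) = 7*q (n(q, Q) = (12 - 5)*q = 7*q)
(-321935 + n((62 - 109) - 57, b)) - 292493 = (-321935 + 7*((62 - 109) - 57)) - 292493 = (-321935 + 7*(-47 - 57)) - 292493 = (-321935 + 7*(-104)) - 292493 = (-321935 - 728) - 292493 = -322663 - 292493 = -615156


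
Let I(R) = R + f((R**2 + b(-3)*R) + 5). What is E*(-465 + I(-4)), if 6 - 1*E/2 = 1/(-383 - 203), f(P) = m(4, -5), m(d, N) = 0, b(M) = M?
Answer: -1649473/293 ≈ -5629.6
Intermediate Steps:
f(P) = 0
E = 3517/293 (E = 12 - 2/(-383 - 203) = 12 - 2/(-586) = 12 - 2*(-1/586) = 12 + 1/293 = 3517/293 ≈ 12.003)
I(R) = R (I(R) = R + 0 = R)
E*(-465 + I(-4)) = 3517*(-465 - 4)/293 = (3517/293)*(-469) = -1649473/293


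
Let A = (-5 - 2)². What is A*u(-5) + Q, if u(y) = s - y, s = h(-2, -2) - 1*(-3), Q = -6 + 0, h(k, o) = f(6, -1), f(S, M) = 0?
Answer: 386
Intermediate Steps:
h(k, o) = 0
Q = -6
A = 49 (A = (-7)² = 49)
s = 3 (s = 0 - 1*(-3) = 0 + 3 = 3)
u(y) = 3 - y
A*u(-5) + Q = 49*(3 - 1*(-5)) - 6 = 49*(3 + 5) - 6 = 49*8 - 6 = 392 - 6 = 386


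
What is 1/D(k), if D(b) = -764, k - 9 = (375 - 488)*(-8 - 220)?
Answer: -1/764 ≈ -0.0013089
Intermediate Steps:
k = 25773 (k = 9 + (375 - 488)*(-8 - 220) = 9 - 113*(-228) = 9 + 25764 = 25773)
1/D(k) = 1/(-764) = -1/764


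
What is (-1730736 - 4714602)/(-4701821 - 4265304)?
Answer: 6445338/8967125 ≈ 0.71877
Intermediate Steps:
(-1730736 - 4714602)/(-4701821 - 4265304) = -6445338/(-8967125) = -6445338*(-1/8967125) = 6445338/8967125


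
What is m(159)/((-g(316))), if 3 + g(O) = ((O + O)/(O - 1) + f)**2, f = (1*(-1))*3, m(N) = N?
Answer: 15776775/199706 ≈ 79.000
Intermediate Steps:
f = -3 (f = -1*3 = -3)
g(O) = -3 + (-3 + 2*O/(-1 + O))**2 (g(O) = -3 + ((O + O)/(O - 1) - 3)**2 = -3 + ((2*O)/(-1 + O) - 3)**2 = -3 + (2*O/(-1 + O) - 3)**2 = -3 + (-3 + 2*O/(-1 + O))**2)
m(159)/((-g(316))) = 159/((-2*(3 - 1*316**2)/(1 + 316**2 - 2*316))) = 159/((-2*(3 - 1*99856)/(1 + 99856 - 632))) = 159/((-2*(3 - 99856)/99225)) = 159/((-2*(-99853)/99225)) = 159/((-1*(-199706/99225))) = 159/(199706/99225) = 159*(99225/199706) = 15776775/199706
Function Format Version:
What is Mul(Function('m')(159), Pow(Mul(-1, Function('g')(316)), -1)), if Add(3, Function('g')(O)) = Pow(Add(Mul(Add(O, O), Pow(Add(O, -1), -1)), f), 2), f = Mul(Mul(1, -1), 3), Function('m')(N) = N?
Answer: Rational(15776775, 199706) ≈ 79.000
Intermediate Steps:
f = -3 (f = Mul(-1, 3) = -3)
Function('g')(O) = Add(-3, Pow(Add(-3, Mul(2, O, Pow(Add(-1, O), -1))), 2)) (Function('g')(O) = Add(-3, Pow(Add(Mul(Add(O, O), Pow(Add(O, -1), -1)), -3), 2)) = Add(-3, Pow(Add(Mul(Mul(2, O), Pow(Add(-1, O), -1)), -3), 2)) = Add(-3, Pow(Add(Mul(2, O, Pow(Add(-1, O), -1)), -3), 2)) = Add(-3, Pow(Add(-3, Mul(2, O, Pow(Add(-1, O), -1))), 2)))
Mul(Function('m')(159), Pow(Mul(-1, Function('g')(316)), -1)) = Mul(159, Pow(Mul(-1, Mul(2, Pow(Add(1, Pow(316, 2), Mul(-2, 316)), -1), Add(3, Mul(-1, Pow(316, 2))))), -1)) = Mul(159, Pow(Mul(-1, Mul(2, Pow(Add(1, 99856, -632), -1), Add(3, Mul(-1, 99856)))), -1)) = Mul(159, Pow(Mul(-1, Mul(2, Pow(99225, -1), Add(3, -99856))), -1)) = Mul(159, Pow(Mul(-1, Mul(2, Rational(1, 99225), -99853)), -1)) = Mul(159, Pow(Mul(-1, Rational(-199706, 99225)), -1)) = Mul(159, Pow(Rational(199706, 99225), -1)) = Mul(159, Rational(99225, 199706)) = Rational(15776775, 199706)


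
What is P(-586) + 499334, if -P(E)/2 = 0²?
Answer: 499334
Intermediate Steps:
P(E) = 0 (P(E) = -2*0² = -2*0 = 0)
P(-586) + 499334 = 0 + 499334 = 499334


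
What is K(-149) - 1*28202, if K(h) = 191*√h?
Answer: -28202 + 191*I*√149 ≈ -28202.0 + 2331.5*I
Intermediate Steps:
K(-149) - 1*28202 = 191*√(-149) - 1*28202 = 191*(I*√149) - 28202 = 191*I*√149 - 28202 = -28202 + 191*I*√149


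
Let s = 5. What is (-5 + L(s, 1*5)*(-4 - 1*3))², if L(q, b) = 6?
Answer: 2209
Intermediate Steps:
(-5 + L(s, 1*5)*(-4 - 1*3))² = (-5 + 6*(-4 - 1*3))² = (-5 + 6*(-4 - 3))² = (-5 + 6*(-7))² = (-5 - 42)² = (-47)² = 2209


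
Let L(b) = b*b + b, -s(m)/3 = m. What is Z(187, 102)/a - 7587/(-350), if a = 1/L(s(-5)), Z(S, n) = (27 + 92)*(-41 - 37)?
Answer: -779680413/350 ≈ -2.2277e+6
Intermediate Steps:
Z(S, n) = -9282 (Z(S, n) = 119*(-78) = -9282)
s(m) = -3*m
L(b) = b + b² (L(b) = b² + b = b + b²)
a = 1/240 (a = 1/((-3*(-5))*(1 - 3*(-5))) = 1/(15*(1 + 15)) = 1/(15*16) = 1/240 ≈ 0.0041667)
Z(187, 102)/a - 7587/(-350) = -9282/1/240 - 7587/(-350) = -9282*240 - 7587*(-1/350) = -2227680 + 7587/350 = -779680413/350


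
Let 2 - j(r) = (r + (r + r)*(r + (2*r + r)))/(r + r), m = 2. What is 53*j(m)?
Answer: -689/2 ≈ -344.50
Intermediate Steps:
j(r) = 2 - (r + 8*r²)/(2*r) (j(r) = 2 - (r + (r + r)*(r + (2*r + r)))/(r + r) = 2 - (r + (2*r)*(r + 3*r))/(2*r) = 2 - (r + (2*r)*(4*r))*1/(2*r) = 2 - (r + 8*r²)*1/(2*r) = 2 - (r + 8*r²)/(2*r))
53*j(m) = 53*(3/2 - 4*2) = 53*(3/2 - 8) = 53*(-13/2) = -689/2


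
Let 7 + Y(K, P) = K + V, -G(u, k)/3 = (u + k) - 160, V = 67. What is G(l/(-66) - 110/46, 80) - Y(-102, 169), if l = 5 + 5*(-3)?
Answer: 73046/253 ≈ 288.72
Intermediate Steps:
l = -10 (l = 5 - 15 = -10)
G(u, k) = 480 - 3*k - 3*u (G(u, k) = -3*((u + k) - 160) = -3*((k + u) - 160) = -3*(-160 + k + u) = 480 - 3*k - 3*u)
Y(K, P) = 60 + K (Y(K, P) = -7 + (K + 67) = -7 + (67 + K) = 60 + K)
G(l/(-66) - 110/46, 80) - Y(-102, 169) = (480 - 3*80 - 3*(-10/(-66) - 110/46)) - (60 - 102) = (480 - 240 - 3*(-10*(-1/66) - 110*1/46)) - 1*(-42) = (480 - 240 - 3*(5/33 - 55/23)) + 42 = (480 - 240 - 3*(-1700/759)) + 42 = (480 - 240 + 1700/253) + 42 = 62420/253 + 42 = 73046/253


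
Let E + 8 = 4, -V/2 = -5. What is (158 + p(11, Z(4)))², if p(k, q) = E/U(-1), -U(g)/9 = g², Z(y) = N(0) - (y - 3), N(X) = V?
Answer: 2033476/81 ≈ 25105.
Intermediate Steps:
V = 10 (V = -2*(-5) = 10)
E = -4 (E = -8 + 4 = -4)
N(X) = 10
Z(y) = 13 - y (Z(y) = 10 - (y - 3) = 10 - (-3 + y) = 10 + (3 - y) = 13 - y)
U(g) = -9*g²
p(k, q) = 4/9 (p(k, q) = -4/((-9*(-1)²)) = -4/((-9*1)) = -4/(-9) = -4*(-⅑) = 4/9)
(158 + p(11, Z(4)))² = (158 + 4/9)² = (1426/9)² = 2033476/81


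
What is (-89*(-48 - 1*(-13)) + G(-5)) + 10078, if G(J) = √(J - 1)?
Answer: 13193 + I*√6 ≈ 13193.0 + 2.4495*I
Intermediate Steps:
G(J) = √(-1 + J)
(-89*(-48 - 1*(-13)) + G(-5)) + 10078 = (-89*(-48 - 1*(-13)) + √(-1 - 5)) + 10078 = (-89*(-48 + 13) + √(-6)) + 10078 = (-89*(-35) + I*√6) + 10078 = (3115 + I*√6) + 10078 = 13193 + I*√6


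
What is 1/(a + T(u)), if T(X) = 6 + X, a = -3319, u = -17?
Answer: -1/3330 ≈ -0.00030030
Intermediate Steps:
1/(a + T(u)) = 1/(-3319 + (6 - 17)) = 1/(-3319 - 11) = 1/(-3330) = -1/3330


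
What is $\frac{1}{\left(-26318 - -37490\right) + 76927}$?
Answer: $\frac{1}{88099} \approx 1.1351 \cdot 10^{-5}$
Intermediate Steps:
$\frac{1}{\left(-26318 - -37490\right) + 76927} = \frac{1}{\left(-26318 + 37490\right) + 76927} = \frac{1}{11172 + 76927} = \frac{1}{88099}$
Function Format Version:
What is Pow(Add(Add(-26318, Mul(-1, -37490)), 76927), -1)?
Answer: Rational(1, 88099) ≈ 1.1351e-5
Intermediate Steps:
Pow(Add(Add(-26318, Mul(-1, -37490)), 76927), -1) = Pow(Add(Add(-26318, 37490), 76927), -1) = Pow(Add(11172, 76927), -1) = Pow(88099, -1) = Rational(1, 88099)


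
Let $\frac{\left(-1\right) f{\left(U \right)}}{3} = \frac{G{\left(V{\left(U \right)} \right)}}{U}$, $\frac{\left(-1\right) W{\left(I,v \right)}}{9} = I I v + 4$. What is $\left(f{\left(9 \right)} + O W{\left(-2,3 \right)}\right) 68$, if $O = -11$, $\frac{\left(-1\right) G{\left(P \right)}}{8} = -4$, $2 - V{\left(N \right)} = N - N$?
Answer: $\frac{320960}{3} \approx 1.0699 \cdot 10^{5}$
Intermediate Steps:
$V{\left(N \right)} = 2$ ($V{\left(N \right)} = 2 - \left(N - N\right) = 2 - 0 = 2 + 0 = 2$)
$G{\left(P \right)} = 32$ ($G{\left(P \right)} = \left(-8\right) \left(-4\right) = 32$)
$W{\left(I,v \right)} = -36 - 9 v I^{2}$ ($W{\left(I,v \right)} = - 9 \left(I I v + 4\right) = - 9 \left(I^{2} v + 4\right) = - 9 \left(v I^{2} + 4\right) = - 9 \left(4 + v I^{2}\right) = -36 - 9 v I^{2}$)
$f{\left(U \right)} = - \frac{96}{U}$ ($f{\left(U \right)} = - 3 \frac{32}{U} = - \frac{96}{U}$)
$\left(f{\left(9 \right)} + O W{\left(-2,3 \right)}\right) 68 = \left(- \frac{96}{9} - 11 \left(-36 - 27 \left(-2\right)^{2}\right)\right) 68 = \left(\left(-96\right) \frac{1}{9} - 11 \left(-36 - 27 \cdot 4\right)\right) 68 = \left(- \frac{32}{3} - 11 \left(-36 - 108\right)\right) 68 = \left(- \frac{32}{3} - -1584\right) 68 = \left(- \frac{32}{3} + 1584\right) 68 = \frac{4720}{3} \cdot 68 = \frac{320960}{3}$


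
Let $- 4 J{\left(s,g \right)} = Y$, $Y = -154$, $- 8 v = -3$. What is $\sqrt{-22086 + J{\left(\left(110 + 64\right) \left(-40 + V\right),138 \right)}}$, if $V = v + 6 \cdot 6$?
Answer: $\frac{i \sqrt{88190}}{2} \approx 148.48 i$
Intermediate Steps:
$v = \frac{3}{8}$ ($v = \left(- \frac{1}{8}\right) \left(-3\right) = \frac{3}{8} \approx 0.375$)
$V = \frac{291}{8}$ ($V = \frac{3}{8} + 6 \cdot 6 = \frac{3}{8} + 36 = \frac{291}{8} \approx 36.375$)
$J{\left(s,g \right)} = \frac{77}{2}$ ($J{\left(s,g \right)} = \left(- \frac{1}{4}\right) \left(-154\right) = \frac{77}{2}$)
$\sqrt{-22086 + J{\left(\left(110 + 64\right) \left(-40 + V\right),138 \right)}} = \sqrt{-22086 + \frac{77}{2}} = \sqrt{- \frac{44095}{2}} = \frac{i \sqrt{88190}}{2}$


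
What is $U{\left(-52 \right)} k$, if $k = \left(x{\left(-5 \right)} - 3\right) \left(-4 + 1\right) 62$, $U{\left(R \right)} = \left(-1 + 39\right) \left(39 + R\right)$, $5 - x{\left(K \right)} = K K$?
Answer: $-2113332$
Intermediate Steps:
$x{\left(K \right)} = 5 - K^{2}$ ($x{\left(K \right)} = 5 - K K = 5 - K^{2}$)
$U{\left(R \right)} = 1482 + 38 R$ ($U{\left(R \right)} = 38 \left(39 + R\right) = 1482 + 38 R$)
$k = 4278$ ($k = \left(\left(5 - \left(-5\right)^{2}\right) - 3\right) \left(-4 + 1\right) 62 = \left(\left(5 - 25\right) - 3\right) \left(-3\right) 62 = \left(-20 - 3\right) \left(-3\right) 62 = \left(-23\right) \left(-3\right) 62 = 69 \cdot 62 = 4278$)
$U{\left(-52 \right)} k = \left(1482 + 38 \left(-52\right)\right) 4278 = \left(1482 - 1976\right) 4278 = \left(-494\right) 4278 = -2113332$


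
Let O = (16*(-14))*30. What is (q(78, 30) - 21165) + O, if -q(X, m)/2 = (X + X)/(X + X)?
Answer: -27887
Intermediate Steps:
q(X, m) = -2 (q(X, m) = -2*(X + X)/(X + X) = -2*2*X/(2*X) = -2*2*X*1/(2*X) = -2*1 = -2)
O = -6720 (O = -224*30 = -6720)
(q(78, 30) - 21165) + O = (-2 - 21165) - 6720 = -21167 - 6720 = -27887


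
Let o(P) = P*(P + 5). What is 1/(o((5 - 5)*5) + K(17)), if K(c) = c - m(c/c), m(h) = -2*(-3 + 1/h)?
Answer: 1/13 ≈ 0.076923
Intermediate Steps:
o(P) = P*(5 + P)
m(h) = 6 - 2/h
K(c) = -4 + c (K(c) = c - (6 - 2/(c/c)) = c - (6 - 2/1) = c - (6 - 2*1) = c - (6 - 2) = c - 1*4 = c - 4 = -4 + c)
1/(o((5 - 5)*5) + K(17)) = 1/(((5 - 5)*5)*(5 + (5 - 5)*5) + (-4 + 17)) = 1/((0*5)*(5 + 0*5) + 13) = 1/(0*(5 + 0) + 13) = 1/(0*5 + 13) = 1/(0 + 13) = 1/13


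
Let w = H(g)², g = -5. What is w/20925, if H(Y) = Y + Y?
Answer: 4/837 ≈ 0.0047790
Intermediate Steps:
H(Y) = 2*Y
w = 100 (w = (2*(-5))² = (-10)² = 100)
w/20925 = 100/20925 = 100*(1/20925) = 4/837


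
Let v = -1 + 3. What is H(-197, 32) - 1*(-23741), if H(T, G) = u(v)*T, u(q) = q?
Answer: 23347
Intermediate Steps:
v = 2
H(T, G) = 2*T
H(-197, 32) - 1*(-23741) = 2*(-197) - 1*(-23741) = -394 + 23741 = 23347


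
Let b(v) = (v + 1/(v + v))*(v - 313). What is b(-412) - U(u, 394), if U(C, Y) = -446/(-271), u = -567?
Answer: 66700733771/223304 ≈ 2.9870e+5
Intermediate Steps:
b(v) = (-313 + v)*(v + 1/(2*v)) (b(v) = (v + 1/(2*v))*(-313 + v) = (-313 + v)*(v + 1/(2*v)))
U(C, Y) = 446/271 (U(C, Y) = -446*(-1/271) = 446/271)
b(-412) - U(u, 394) = (½ + (-412)² - 313*(-412) - 313/2/(-412)) - 1*446/271 = (½ + 169744 + 128956 - 313/2*(-1/412)) - 446/271 = (½ + 169744 + 128956 + 313/824) - 446/271 = 246129525/824 - 446/271 = 66700733771/223304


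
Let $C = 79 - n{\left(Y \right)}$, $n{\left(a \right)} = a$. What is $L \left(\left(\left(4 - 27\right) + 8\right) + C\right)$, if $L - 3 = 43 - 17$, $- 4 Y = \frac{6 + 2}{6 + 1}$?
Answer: $\frac{13050}{7} \approx 1864.3$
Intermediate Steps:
$Y = - \frac{2}{7}$ ($Y = - \frac{\left(6 + 2\right) \frac{1}{6 + 1}}{4} = - \frac{8 \cdot \frac{1}{7}}{4} = \left(- \frac{1}{4}\right) \frac{8}{7} = - \frac{2}{7} \approx -0.28571$)
$L = 29$ ($L = 3 + \left(43 - 17\right) = 3 + 26 = 29$)
$C = \frac{555}{7}$ ($C = 79 - - \frac{2}{7} = 79 + \frac{2}{7} = \frac{555}{7} \approx 79.286$)
$L \left(\left(\left(4 - 27\right) + 8\right) + C\right) = 29 \left(\left(\left(4 - 27\right) + 8\right) + \frac{555}{7}\right) = 29 \left(\left(-23 + 8\right) + \frac{555}{7}\right) = 29 \left(-15 + \frac{555}{7}\right) = 29 \cdot \frac{450}{7} = \frac{13050}{7}$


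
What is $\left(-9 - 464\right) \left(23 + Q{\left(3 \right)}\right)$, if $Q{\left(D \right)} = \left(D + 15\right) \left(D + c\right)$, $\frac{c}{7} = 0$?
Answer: $-36421$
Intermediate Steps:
$c = 0$ ($c = 7 \cdot 0 = 0$)
$Q{\left(D \right)} = D \left(15 + D\right)$ ($Q{\left(D \right)} = \left(D + 15\right) \left(D + 0\right) = \left(15 + D\right) D = D \left(15 + D\right)$)
$\left(-9 - 464\right) \left(23 + Q{\left(3 \right)}\right) = \left(-9 - 464\right) \left(23 + 3 \left(15 + 3\right)\right) = - 473 \left(23 + 3 \cdot 18\right) = - 473 \left(23 + 54\right) = \left(-473\right) 77 = -36421$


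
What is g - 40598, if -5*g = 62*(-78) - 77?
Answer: -198077/5 ≈ -39615.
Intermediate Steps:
g = 4913/5 (g = -(62*(-78) - 77)/5 = -(-4836 - 77)/5 = -⅕*(-4913) = 4913/5 ≈ 982.60)
g - 40598 = 4913/5 - 40598 = -198077/5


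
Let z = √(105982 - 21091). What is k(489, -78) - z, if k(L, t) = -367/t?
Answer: 367/78 - √84891 ≈ -286.66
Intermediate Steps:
z = √84891 ≈ 291.36
k(489, -78) - z = -367/(-78) - √84891 = -367*(-1/78) - √84891 = 367/78 - √84891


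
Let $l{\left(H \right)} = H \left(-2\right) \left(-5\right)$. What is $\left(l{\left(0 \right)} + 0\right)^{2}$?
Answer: $0$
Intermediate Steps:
$l{\left(H \right)} = 10 H$ ($l{\left(H \right)} = - 2 H \left(-5\right) = 10 H$)
$\left(l{\left(0 \right)} + 0\right)^{2} = \left(10 \cdot 0 + 0\right)^{2} = \left(0 + 0\right)^{2} = 0^{2} = 0$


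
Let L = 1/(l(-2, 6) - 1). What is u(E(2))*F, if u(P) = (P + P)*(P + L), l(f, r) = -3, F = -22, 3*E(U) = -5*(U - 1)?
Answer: -1265/9 ≈ -140.56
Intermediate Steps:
E(U) = 5/3 - 5*U/3 (E(U) = (-5*(U - 1))/3 = (-5*(-1 + U))/3 = (5 - 5*U)/3 = 5/3 - 5*U/3)
L = -¼ (L = 1/(-3 - 1) = 1/(-4) = -¼ ≈ -0.25000)
u(P) = 2*P*(-¼ + P) (u(P) = (P + P)*(P - ¼) = (2*P)*(-¼ + P) = 2*P*(-¼ + P))
u(E(2))*F = ((5/3 - 5/3*2)*(-1 + 4*(5/3 - 5/3*2))/2)*(-22) = ((5/3 - 10/3)*(-1 + 4*(5/3 - 10/3))/2)*(-22) = ((½)*(-5/3)*(-1 + 4*(-5/3)))*(-22) = ((½)*(-5/3)*(-1 - 20/3))*(-22) = ((½)*(-5/3)*(-23/3))*(-22) = (115/18)*(-22) = -1265/9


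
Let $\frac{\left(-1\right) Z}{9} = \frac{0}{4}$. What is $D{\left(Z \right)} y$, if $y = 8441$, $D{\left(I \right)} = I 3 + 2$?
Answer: $16882$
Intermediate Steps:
$Z = 0$ ($Z = - 9 \cdot \frac{0}{4} = - 9 \cdot 0 \cdot \frac{1}{4} = \left(-9\right) 0 = 0$)
$D{\left(I \right)} = 2 + 3 I$ ($D{\left(I \right)} = 3 I + 2 = 2 + 3 I$)
$D{\left(Z \right)} y = \left(2 + 3 \cdot 0\right) 8441 = \left(2 + 0\right) 8441 = 2 \cdot 8441 = 16882$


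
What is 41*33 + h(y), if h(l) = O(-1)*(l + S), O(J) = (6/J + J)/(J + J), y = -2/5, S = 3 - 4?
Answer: 13481/10 ≈ 1348.1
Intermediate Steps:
S = -1
y = -⅖ (y = -2*⅕ = -⅖ ≈ -0.40000)
O(J) = (J + 6/J)/(2*J) (O(J) = (J + 6/J)/((2*J)) = (J + 6/J)*(1/(2*J)) = (J + 6/J)/(2*J))
h(l) = -7/2 + 7*l/2 (h(l) = (½ + 3/(-1)²)*(l - 1) = (½ + 3*1)*(-1 + l) = (½ + 3)*(-1 + l) = 7*(-1 + l)/2 = -7/2 + 7*l/2)
41*33 + h(y) = 41*33 + (-7/2 + (7/2)*(-⅖)) = 1353 + (-7/2 - 7/5) = 1353 - 49/10 = 13481/10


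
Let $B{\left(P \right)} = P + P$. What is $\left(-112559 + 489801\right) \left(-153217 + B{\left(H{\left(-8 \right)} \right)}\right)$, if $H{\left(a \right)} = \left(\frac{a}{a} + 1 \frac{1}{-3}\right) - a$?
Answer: $- \frac{173380045958}{3} \approx -5.7793 \cdot 10^{10}$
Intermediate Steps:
$H{\left(a \right)} = \frac{2}{3} - a$ ($H{\left(a \right)} = \left(1 + 1 \left(- \frac{1}{3}\right)\right) - a = \left(1 - \frac{1}{3}\right) - a = \frac{2}{3} - a$)
$B{\left(P \right)} = 2 P$
$\left(-112559 + 489801\right) \left(-153217 + B{\left(H{\left(-8 \right)} \right)}\right) = \left(-112559 + 489801\right) \left(-153217 + 2 \left(\frac{2}{3} - -8\right)\right) = 377242 \left(-153217 + 2 \left(\frac{2}{3} + 8\right)\right) = 377242 \left(-153217 + 2 \cdot \frac{26}{3}\right) = 377242 \left(-153217 + \frac{52}{3}\right) = 377242 \left(- \frac{459599}{3}\right) = - \frac{173380045958}{3}$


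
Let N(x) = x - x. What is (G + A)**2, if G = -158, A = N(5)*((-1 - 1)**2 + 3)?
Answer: 24964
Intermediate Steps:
N(x) = 0
A = 0 (A = 0*((-1 - 1)**2 + 3) = 0*((-2)**2 + 3) = 0*(4 + 3) = 0*7 = 0)
(G + A)**2 = (-158 + 0)**2 = (-158)**2 = 24964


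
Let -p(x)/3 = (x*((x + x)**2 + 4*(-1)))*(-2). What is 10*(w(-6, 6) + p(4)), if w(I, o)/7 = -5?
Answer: 14050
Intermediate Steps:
w(I, o) = -35 (w(I, o) = 7*(-5) = -35)
p(x) = 6*x*(-4 + 4*x**2) (p(x) = -3*x*((x + x)**2 + 4*(-1))*(-2) = -3*x*((2*x)**2 - 4)*(-2) = -3*x*(4*x**2 - 4)*(-2) = -3*x*(-4 + 4*x**2)*(-2) = -(-6)*x*(-4 + 4*x**2) = 6*x*(-4 + 4*x**2))
10*(w(-6, 6) + p(4)) = 10*(-35 + 24*4*(-1 + 4**2)) = 10*(-35 + 24*4*(-1 + 16)) = 10*(-35 + 24*4*15) = 10*(-35 + 1440) = 10*1405 = 14050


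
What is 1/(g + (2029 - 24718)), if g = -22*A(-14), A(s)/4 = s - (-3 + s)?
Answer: -1/22953 ≈ -4.3567e-5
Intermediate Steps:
A(s) = 12 (A(s) = 4*(s - (-3 + s)) = 4*(s + (3 - s)) = 4*3 = 12)
g = -264 (g = -22*12 = -264)
1/(g + (2029 - 24718)) = 1/(-264 + (2029 - 24718)) = 1/(-264 - 22689) = 1/(-22953) = -1/22953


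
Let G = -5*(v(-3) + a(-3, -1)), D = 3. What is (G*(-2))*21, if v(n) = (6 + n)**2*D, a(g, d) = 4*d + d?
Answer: 4620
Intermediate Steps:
a(g, d) = 5*d
v(n) = 3*(6 + n)**2 (v(n) = (6 + n)**2*3 = 3*(6 + n)**2)
G = -110 (G = -5*(3*(6 - 3)**2 + 5*(-1)) = -5*(3*3**2 - 5) = -5*(3*9 - 5) = -5*(27 - 5) = -5*22 = -110)
(G*(-2))*21 = -110*(-2)*21 = 220*21 = 4620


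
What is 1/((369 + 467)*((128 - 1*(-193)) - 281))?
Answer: 1/33440 ≈ 2.9904e-5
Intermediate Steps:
1/((369 + 467)*((128 - 1*(-193)) - 281)) = 1/(836*((128 + 193) - 281)) = 1/(836*(321 - 281)) = 1/(836*40) = 1/33440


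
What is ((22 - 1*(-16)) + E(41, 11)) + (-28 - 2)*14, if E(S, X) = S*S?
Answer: 1299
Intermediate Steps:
E(S, X) = S²
((22 - 1*(-16)) + E(41, 11)) + (-28 - 2)*14 = ((22 - 1*(-16)) + 41²) + (-28 - 2)*14 = ((22 + 16) + 1681) - 30*14 = (38 + 1681) - 420 = 1719 - 420 = 1299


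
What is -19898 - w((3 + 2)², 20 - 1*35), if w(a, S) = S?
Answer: -19883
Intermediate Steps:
-19898 - w((3 + 2)², 20 - 1*35) = -19898 - (20 - 1*35) = -19898 - (20 - 35) = -19898 - 1*(-15) = -19898 + 15 = -19883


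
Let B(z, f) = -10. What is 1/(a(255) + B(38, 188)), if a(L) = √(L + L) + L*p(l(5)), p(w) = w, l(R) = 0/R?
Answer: 1/41 + √510/410 ≈ 0.079471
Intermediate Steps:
l(R) = 0
a(L) = √2*√L (a(L) = √(L + L) + L*0 = √(2*L) + 0 = √2*√L + 0 = √2*√L)
1/(a(255) + B(38, 188)) = 1/(√2*√255 - 10) = 1/(√510 - 10) = 1/(-10 + √510)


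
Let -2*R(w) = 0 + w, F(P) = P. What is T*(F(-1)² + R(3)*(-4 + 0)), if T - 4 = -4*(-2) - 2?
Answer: 70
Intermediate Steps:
R(w) = -w/2 (R(w) = -(0 + w)/2 = -w/2)
T = 10 (T = 4 + (-4*(-2) - 2) = 4 + (8 - 2) = 4 + 6 = 10)
T*(F(-1)² + R(3)*(-4 + 0)) = 10*((-1)² + (-½*3)*(-4 + 0)) = 10*(1 - 3/2*(-4)) = 10*(1 + 6) = 10*7 = 70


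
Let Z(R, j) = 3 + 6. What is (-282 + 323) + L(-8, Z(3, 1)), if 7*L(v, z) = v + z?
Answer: 288/7 ≈ 41.143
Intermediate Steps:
Z(R, j) = 9
L(v, z) = v/7 + z/7 (L(v, z) = (v + z)/7 = v/7 + z/7)
(-282 + 323) + L(-8, Z(3, 1)) = (-282 + 323) + ((⅐)*(-8) + (⅐)*9) = 41 + (-8/7 + 9/7) = 41 + ⅐ = 288/7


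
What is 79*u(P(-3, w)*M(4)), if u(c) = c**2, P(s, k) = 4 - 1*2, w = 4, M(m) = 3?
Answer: 2844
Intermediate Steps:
P(s, k) = 2 (P(s, k) = 4 - 2 = 2)
79*u(P(-3, w)*M(4)) = 79*(2*3)**2 = 79*6**2 = 79*36 = 2844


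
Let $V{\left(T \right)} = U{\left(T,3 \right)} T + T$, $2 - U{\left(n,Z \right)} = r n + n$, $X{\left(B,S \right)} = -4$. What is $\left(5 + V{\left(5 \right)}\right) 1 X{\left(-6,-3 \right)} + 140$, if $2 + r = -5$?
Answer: $-540$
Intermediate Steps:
$r = -7$ ($r = -2 - 5 = -7$)
$U{\left(n,Z \right)} = 2 + 6 n$ ($U{\left(n,Z \right)} = 2 - \left(- 7 n + n\right) = 2 - - 6 n = 2 + 6 n$)
$V{\left(T \right)} = T + T \left(2 + 6 T\right)$ ($V{\left(T \right)} = \left(2 + 6 T\right) T + T = T \left(2 + 6 T\right) + T = T + T \left(2 + 6 T\right)$)
$\left(5 + V{\left(5 \right)}\right) 1 X{\left(-6,-3 \right)} + 140 = \left(5 + 3 \cdot 5 \left(1 + 2 \cdot 5\right)\right) 1 \left(-4\right) + 140 = \left(5 + 3 \cdot 5 \left(1 + 10\right)\right) 1 \left(-4\right) + 140 = \left(5 + 3 \cdot 5 \cdot 11\right) 1 \left(-4\right) + 140 = \left(5 + 165\right) 1 \left(-4\right) + 140 = 170 \cdot 1 \left(-4\right) + 140 = 170 \left(-4\right) + 140 = -680 + 140 = -540$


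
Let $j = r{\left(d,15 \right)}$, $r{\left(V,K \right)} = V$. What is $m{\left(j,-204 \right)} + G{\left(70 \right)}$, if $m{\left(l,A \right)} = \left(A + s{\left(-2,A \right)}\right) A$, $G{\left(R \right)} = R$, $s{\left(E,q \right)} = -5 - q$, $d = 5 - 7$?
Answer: $1090$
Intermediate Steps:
$d = -2$ ($d = 5 - 7 = -2$)
$j = -2$
$m{\left(l,A \right)} = - 5 A$ ($m{\left(l,A \right)} = \left(A - \left(5 + A\right)\right) A = - 5 A$)
$m{\left(j,-204 \right)} + G{\left(70 \right)} = \left(-5\right) \left(-204\right) + 70 = 1020 + 70 = 1090$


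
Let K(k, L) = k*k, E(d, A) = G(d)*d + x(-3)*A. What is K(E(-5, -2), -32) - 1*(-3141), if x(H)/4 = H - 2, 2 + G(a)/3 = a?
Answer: 24166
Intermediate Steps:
G(a) = -6 + 3*a
x(H) = -8 + 4*H (x(H) = 4*(H - 2) = 4*(-2 + H) = -8 + 4*H)
E(d, A) = -20*A + d*(-6 + 3*d) (E(d, A) = (-6 + 3*d)*d + (-8 + 4*(-3))*A = d*(-6 + 3*d) + (-8 - 12)*A = d*(-6 + 3*d) - 20*A = -20*A + d*(-6 + 3*d))
K(k, L) = k**2
K(E(-5, -2), -32) - 1*(-3141) = (-20*(-2) + 3*(-5)*(-2 - 5))**2 - 1*(-3141) = (40 + 3*(-5)*(-7))**2 + 3141 = (40 + 105)**2 + 3141 = 145**2 + 3141 = 21025 + 3141 = 24166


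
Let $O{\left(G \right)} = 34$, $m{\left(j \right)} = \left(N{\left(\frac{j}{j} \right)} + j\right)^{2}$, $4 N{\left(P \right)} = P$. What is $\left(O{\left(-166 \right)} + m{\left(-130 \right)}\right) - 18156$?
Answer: $- \frac{20591}{16} \approx -1286.9$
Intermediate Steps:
$N{\left(P \right)} = \frac{P}{4}$
$m{\left(j \right)} = \left(\frac{1}{4} + j\right)^{2}$ ($m{\left(j \right)} = \left(\frac{j \frac{1}{j}}{4} + j\right)^{2} = \left(\frac{1}{4} \cdot 1 + j\right)^{2} = \left(\frac{1}{4} + j\right)^{2}$)
$\left(O{\left(-166 \right)} + m{\left(-130 \right)}\right) - 18156 = \left(34 + \frac{\left(1 + 4 \left(-130\right)\right)^{2}}{16}\right) - 18156 = \left(34 + \frac{\left(1 - 520\right)^{2}}{16}\right) - 18156 = \left(34 + \frac{\left(-519\right)^{2}}{16}\right) - 18156 = \left(34 + \frac{1}{16} \cdot 269361\right) - 18156 = \left(34 + \frac{269361}{16}\right) - 18156 = \frac{269905}{16} - 18156 = - \frac{20591}{16}$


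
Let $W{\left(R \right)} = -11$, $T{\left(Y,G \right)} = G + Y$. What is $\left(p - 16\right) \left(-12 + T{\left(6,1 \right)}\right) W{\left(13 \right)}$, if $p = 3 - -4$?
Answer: $-495$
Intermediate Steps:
$p = 7$ ($p = 3 + 4 = 7$)
$\left(p - 16\right) \left(-12 + T{\left(6,1 \right)}\right) W{\left(13 \right)} = \left(7 - 16\right) \left(-12 + \left(1 + 6\right)\right) \left(-11\right) = - 9 \left(-12 + 7\right) \left(-11\right) = \left(-9\right) \left(-5\right) \left(-11\right) = 45 \left(-11\right) = -495$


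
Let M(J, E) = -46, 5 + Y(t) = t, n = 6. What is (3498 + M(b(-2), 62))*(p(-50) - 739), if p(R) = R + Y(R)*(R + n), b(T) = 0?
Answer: 5630212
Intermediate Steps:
Y(t) = -5 + t
p(R) = R + (-5 + R)*(6 + R) (p(R) = R + (-5 + R)*(R + 6) = R + (-5 + R)*(6 + R))
(3498 + M(b(-2), 62))*(p(-50) - 739) = (3498 - 46)*((-30 + (-50)² + 2*(-50)) - 739) = 3452*((-30 + 2500 - 100) - 739) = 3452*(2370 - 739) = 3452*1631 = 5630212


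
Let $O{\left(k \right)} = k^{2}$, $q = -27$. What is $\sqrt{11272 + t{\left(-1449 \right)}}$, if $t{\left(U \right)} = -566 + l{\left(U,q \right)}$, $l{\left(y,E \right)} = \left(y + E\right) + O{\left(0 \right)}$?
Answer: $\sqrt{9230} \approx 96.073$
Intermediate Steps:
$l{\left(y,E \right)} = E + y$ ($l{\left(y,E \right)} = \left(y + E\right) + 0^{2} = \left(E + y\right) + 0 = E + y$)
$t{\left(U \right)} = -593 + U$ ($t{\left(U \right)} = -566 + \left(-27 + U\right) = -593 + U$)
$\sqrt{11272 + t{\left(-1449 \right)}} = \sqrt{11272 - 2042} = \sqrt{9230}$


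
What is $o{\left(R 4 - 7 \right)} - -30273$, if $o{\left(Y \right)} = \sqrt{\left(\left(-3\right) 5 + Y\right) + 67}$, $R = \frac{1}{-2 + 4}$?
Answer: $30273 + \sqrt{47} \approx 30280.0$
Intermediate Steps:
$R = \frac{1}{2} \approx 0.5$
$o{\left(Y \right)} = \sqrt{52 + Y}$ ($o{\left(Y \right)} = \sqrt{\left(-15 + Y\right) + 67} = \sqrt{52 + Y}$)
$o{\left(R 4 - 7 \right)} - -30273 = \sqrt{52 + \left(\frac{1}{2} \cdot 4 - 7\right)} - -30273 = \sqrt{52 + \left(2 - 7\right)} + 30273 = \sqrt{52 - 5} + 30273 = \sqrt{47} + 30273 = 30273 + \sqrt{47}$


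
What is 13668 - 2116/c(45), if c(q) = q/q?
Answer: 11552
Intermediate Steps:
c(q) = 1
13668 - 2116/c(45) = 13668 - 2116/1 = 13668 - 2116*1 = 13668 - 2116 = 11552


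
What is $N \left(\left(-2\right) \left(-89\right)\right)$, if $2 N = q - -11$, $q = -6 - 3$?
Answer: $178$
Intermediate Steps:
$q = -9$ ($q = -6 - 3 = -9$)
$N = 1$ ($N = \frac{-9 - -11}{2} = \frac{-9 + 11}{2} = \frac{1}{2} \cdot 2 = 1$)
$N \left(\left(-2\right) \left(-89\right)\right) = 1 \left(\left(-2\right) \left(-89\right)\right) = 1 \cdot 178 = 178$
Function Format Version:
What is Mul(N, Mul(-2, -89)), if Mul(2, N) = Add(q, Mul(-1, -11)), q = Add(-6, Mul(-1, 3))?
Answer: 178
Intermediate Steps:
q = -9 (q = Add(-6, -3) = -9)
N = 1 (N = Mul(Rational(1, 2), Add(-9, Mul(-1, -11))) = Mul(Rational(1, 2), Add(-9, 11)) = Mul(Rational(1, 2), 2) = 1)
Mul(N, Mul(-2, -89)) = Mul(1, Mul(-2, -89)) = Mul(1, 178) = 178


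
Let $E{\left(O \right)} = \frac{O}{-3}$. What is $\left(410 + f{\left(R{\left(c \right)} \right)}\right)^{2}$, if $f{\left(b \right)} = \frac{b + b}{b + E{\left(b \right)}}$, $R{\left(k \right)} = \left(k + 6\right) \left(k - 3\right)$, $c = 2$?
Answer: $170569$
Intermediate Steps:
$E{\left(O \right)} = - \frac{O}{3}$ ($E{\left(O \right)} = O \left(- \frac{1}{3}\right) = - \frac{O}{3}$)
$R{\left(k \right)} = \left(-3 + k\right) \left(6 + k\right)$ ($R{\left(k \right)} = \left(6 + k\right) \left(-3 + k\right) = \left(-3 + k\right) \left(6 + k\right)$)
$f{\left(b \right)} = 3$ ($f{\left(b \right)} = \frac{b + b}{b - \frac{b}{3}} = \frac{2 b}{\frac{2}{3} b} = 2 b \frac{3}{2 b} = 3$)
$\left(410 + f{\left(R{\left(c \right)} \right)}\right)^{2} = \left(410 + 3\right)^{2} = 413^{2} = 170569$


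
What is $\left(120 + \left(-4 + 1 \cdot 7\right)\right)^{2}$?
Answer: $15129$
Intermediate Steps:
$\left(120 + \left(-4 + 1 \cdot 7\right)\right)^{2} = \left(120 + \left(-4 + 7\right)\right)^{2} = \left(120 + 3\right)^{2} = 123^{2} = 15129$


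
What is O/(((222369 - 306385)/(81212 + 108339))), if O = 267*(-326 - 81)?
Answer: 231441771/944 ≈ 2.4517e+5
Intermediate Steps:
O = -108669 (O = 267*(-407) = -108669)
O/(((222369 - 306385)/(81212 + 108339))) = -108669*(81212 + 108339)/(222369 - 306385) = -108669/((-84016/189551)) = -108669/((-84016*1/189551)) = -108669/(-84016/189551) = -108669*(-189551/84016) = 231441771/944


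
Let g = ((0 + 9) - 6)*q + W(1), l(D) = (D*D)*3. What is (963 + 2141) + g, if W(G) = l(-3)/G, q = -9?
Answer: 3104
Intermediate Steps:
l(D) = 3*D**2 (l(D) = D**2*3 = 3*D**2)
W(G) = 27/G (W(G) = (3*(-3)**2)/G = (3*9)/G = 27/G)
g = 0 (g = ((0 + 9) - 6)*(-9) + 27/1 = (9 - 6)*(-9) + 27*1 = 3*(-9) + 27 = -27 + 27 = 0)
(963 + 2141) + g = (963 + 2141) + 0 = 3104 + 0 = 3104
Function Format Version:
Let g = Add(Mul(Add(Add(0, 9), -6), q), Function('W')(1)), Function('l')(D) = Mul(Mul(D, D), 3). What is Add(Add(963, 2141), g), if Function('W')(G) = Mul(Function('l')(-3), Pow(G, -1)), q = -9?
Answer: 3104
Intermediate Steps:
Function('l')(D) = Mul(3, Pow(D, 2)) (Function('l')(D) = Mul(Pow(D, 2), 3) = Mul(3, Pow(D, 2)))
Function('W')(G) = Mul(27, Pow(G, -1)) (Function('W')(G) = Mul(Mul(3, Pow(-3, 2)), Pow(G, -1)) = Mul(Mul(3, 9), Pow(G, -1)) = Mul(27, Pow(G, -1)))
g = 0 (g = Add(Mul(Add(Add(0, 9), -6), -9), Mul(27, Pow(1, -1))) = Add(Mul(Add(9, -6), -9), Mul(27, 1)) = Add(Mul(3, -9), 27) = Add(-27, 27) = 0)
Add(Add(963, 2141), g) = Add(Add(963, 2141), 0) = Add(3104, 0) = 3104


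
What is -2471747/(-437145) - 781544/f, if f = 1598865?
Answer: 16045963179/3106381513 ≈ 5.1655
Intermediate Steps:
-2471747/(-437145) - 781544/f = -2471747/(-437145) - 781544/1598865 = -2471747*(-1/437145) - 781544*1/1598865 = 2471747/437145 - 781544/1598865 = 16045963179/3106381513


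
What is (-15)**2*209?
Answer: 47025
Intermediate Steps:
(-15)**2*209 = 225*209 = 47025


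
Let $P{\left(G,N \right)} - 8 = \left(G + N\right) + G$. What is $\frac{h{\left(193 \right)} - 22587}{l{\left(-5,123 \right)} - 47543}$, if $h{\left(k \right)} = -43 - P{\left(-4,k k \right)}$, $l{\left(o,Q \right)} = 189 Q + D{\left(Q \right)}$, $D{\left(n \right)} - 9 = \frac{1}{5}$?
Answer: $\frac{299395}{121434} \approx 2.4655$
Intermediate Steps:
$D{\left(n \right)} = \frac{46}{5}$ ($D{\left(n \right)} = 9 + \frac{1}{5} = \frac{46}{5}$)
$P{\left(G,N \right)} = 8 + N + 2 G$ ($P{\left(G,N \right)} = 8 + \left(\left(G + N\right) + G\right) = 8 + \left(N + 2 G\right) = 8 + N + 2 G$)
$l{\left(o,Q \right)} = \frac{46}{5} + 189 Q$ ($l{\left(o,Q \right)} = 189 Q + \frac{46}{5} = \frac{46}{5} + 189 Q$)
$h{\left(k \right)} = -43 - k^{2}$ ($h{\left(k \right)} = -43 - \left(8 + k k + 2 \left(-4\right)\right) = -43 - \left(8 + k^{2} - 8\right) = -43 - k^{2}$)
$\frac{h{\left(193 \right)} - 22587}{l{\left(-5,123 \right)} - 47543} = \frac{\left(-43 - 193^{2}\right) - 22587}{\left(\frac{46}{5} + 189 \cdot 123\right) - 47543} = \frac{\left(-43 - 37249\right) - 22587}{\left(\frac{46}{5} + 23247\right) - 47543} = \frac{\left(-43 - 37249\right) - 22587}{\frac{116281}{5} - 47543} = \frac{-37292 - 22587}{- \frac{121434}{5}} = \left(-59879\right) \left(- \frac{5}{121434}\right) = \frac{299395}{121434}$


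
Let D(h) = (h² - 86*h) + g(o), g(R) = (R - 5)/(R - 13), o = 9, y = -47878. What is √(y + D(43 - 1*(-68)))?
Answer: 4*I*√2819 ≈ 212.38*I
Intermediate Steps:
g(R) = (-5 + R)/(-13 + R)
D(h) = -1 + h² - 86*h (D(h) = (h² - 86*h) + (-5 + 9)/(-13 + 9) = (h² - 86*h) + 4/(-4) = (h² - 86*h) - ¼*4 = (h² - 86*h) - 1 = -1 + h² - 86*h)
√(y + D(43 - 1*(-68))) = √(-47878 + (-1 + (43 - 1*(-68))² - 86*(43 - 1*(-68)))) = √(-47878 + (-1 + (43 + 68)² - 86*(43 + 68))) = √(-47878 + (-1 + 111² - 86*111)) = √(-47878 + (-1 + 12321 - 9546)) = √(-47878 + 2774) = √(-45104) = 4*I*√2819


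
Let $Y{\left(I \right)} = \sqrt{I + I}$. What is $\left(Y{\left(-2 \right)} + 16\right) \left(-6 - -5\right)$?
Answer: $-16 - 2 i \approx -16.0 - 2.0 i$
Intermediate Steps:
$Y{\left(I \right)} = \sqrt{2} \sqrt{I}$ ($Y{\left(I \right)} = \sqrt{2 I} = \sqrt{2} \sqrt{I}$)
$\left(Y{\left(-2 \right)} + 16\right) \left(-6 - -5\right) = \left(\sqrt{2} \sqrt{-2} + 16\right) \left(-6 - -5\right) = \left(\sqrt{2} i \sqrt{2} + 16\right) \left(-6 + 5\right) = \left(2 i + 16\right) \left(-1\right) = \left(16 + 2 i\right) \left(-1\right) = -16 - 2 i$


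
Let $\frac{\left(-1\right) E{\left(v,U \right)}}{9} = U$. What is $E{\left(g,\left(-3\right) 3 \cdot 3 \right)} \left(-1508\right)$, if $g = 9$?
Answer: $-366444$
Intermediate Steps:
$E{\left(v,U \right)} = - 9 U$
$E{\left(g,\left(-3\right) 3 \cdot 3 \right)} \left(-1508\right) = - 9 \left(-3\right) 3 \cdot 3 \left(-1508\right) = - 9 \left(\left(-9\right) 3\right) \left(-1508\right) = \left(-9\right) \left(-27\right) \left(-1508\right) = 243 \left(-1508\right) = -366444$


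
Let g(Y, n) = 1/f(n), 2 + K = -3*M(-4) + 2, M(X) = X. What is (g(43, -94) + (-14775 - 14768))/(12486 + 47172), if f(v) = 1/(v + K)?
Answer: -9875/19886 ≈ -0.49658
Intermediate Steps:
K = 12 (K = -2 + (-3*(-4) + 2) = -2 + (12 + 2) = -2 + 14 = 12)
f(v) = 1/(12 + v) (f(v) = 1/(v + 12) = 1/(12 + v))
g(Y, n) = 12 + n (g(Y, n) = 1/(1/(12 + n)) = 12 + n)
(g(43, -94) + (-14775 - 14768))/(12486 + 47172) = ((12 - 94) + (-14775 - 14768))/(12486 + 47172) = (-82 - 29543)/59658 = -29625*1/59658 = -9875/19886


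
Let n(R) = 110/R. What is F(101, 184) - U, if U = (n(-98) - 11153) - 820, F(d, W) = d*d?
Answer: 1086581/49 ≈ 22175.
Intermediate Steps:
F(d, W) = d**2
U = -586732/49 (U = (110/(-98) - 11153) - 820 = (110*(-1/98) - 11153) - 820 = (-55/49 - 11153) - 820 = -546552/49 - 820 = -586732/49 ≈ -11974.)
F(101, 184) - U = 101**2 - 1*(-586732/49) = 10201 + 586732/49 = 1086581/49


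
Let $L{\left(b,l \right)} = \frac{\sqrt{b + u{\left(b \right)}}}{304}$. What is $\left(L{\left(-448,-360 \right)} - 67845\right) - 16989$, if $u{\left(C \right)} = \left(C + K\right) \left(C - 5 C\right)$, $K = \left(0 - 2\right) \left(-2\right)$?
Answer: $-84834 + \frac{i \sqrt{12439}}{38} \approx -84834.0 + 2.935 i$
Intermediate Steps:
$K = 4$ ($K = \left(-2\right) \left(-2\right) = 4$)
$u{\left(C \right)} = - 4 C \left(4 + C\right)$ ($u{\left(C \right)} = \left(C + 4\right) \left(C - 5 C\right) = \left(4 + C\right) \left(- 4 C\right) = - 4 C \left(4 + C\right)$)
$L{\left(b,l \right)} = \frac{\sqrt{b - 4 b \left(4 + b\right)}}{304}$
$\left(L{\left(-448,-360 \right)} - 67845\right) - 16989 = \left(\frac{\sqrt{- 448 \left(-15 - -1792\right)}}{304} - 67845\right) - 16989 = \left(\frac{\sqrt{- 448 \left(-15 + 1792\right)}}{304} - 67845\right) - 16989 = \left(\frac{\sqrt{\left(-448\right) 1777}}{304} - 67845\right) - 16989 = \left(\frac{\sqrt{-796096}}{304} - 67845\right) - 16989 = \left(\frac{8 i \sqrt{12439}}{304} - 67845\right) - 16989 = \left(\frac{i \sqrt{12439}}{38} - 67845\right) - 16989 = \left(-67845 + \frac{i \sqrt{12439}}{38}\right) - 16989 = -84834 + \frac{i \sqrt{12439}}{38}$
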